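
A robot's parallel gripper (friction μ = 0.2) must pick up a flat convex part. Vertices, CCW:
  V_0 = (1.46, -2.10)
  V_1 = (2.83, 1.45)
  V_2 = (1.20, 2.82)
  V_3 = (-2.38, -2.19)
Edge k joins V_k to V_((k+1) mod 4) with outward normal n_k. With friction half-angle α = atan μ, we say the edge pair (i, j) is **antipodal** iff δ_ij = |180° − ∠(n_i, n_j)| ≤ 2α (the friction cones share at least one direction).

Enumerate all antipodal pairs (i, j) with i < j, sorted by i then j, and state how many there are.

count = 1; pairs: (0,2)

α = atan 0.2 = 11.31°;  2α = 22.62°
n_0 = (+0.9329, -0.3600)
n_1 = (+0.6434, +0.7655)
n_2 = (-0.8136, +0.5814)
n_3 = (+0.0234, -0.9997)
  (0,1): δ = 108.94°  ·
  (0,2): δ = 14.45°  ✓
  (0,3): δ = 112.44°  ·
  (1,2): δ = 85.50°  ·
  (1,3): δ = 41.39°  ·
  (2,3): δ = 53.11°  ·
antipodal pairs: 1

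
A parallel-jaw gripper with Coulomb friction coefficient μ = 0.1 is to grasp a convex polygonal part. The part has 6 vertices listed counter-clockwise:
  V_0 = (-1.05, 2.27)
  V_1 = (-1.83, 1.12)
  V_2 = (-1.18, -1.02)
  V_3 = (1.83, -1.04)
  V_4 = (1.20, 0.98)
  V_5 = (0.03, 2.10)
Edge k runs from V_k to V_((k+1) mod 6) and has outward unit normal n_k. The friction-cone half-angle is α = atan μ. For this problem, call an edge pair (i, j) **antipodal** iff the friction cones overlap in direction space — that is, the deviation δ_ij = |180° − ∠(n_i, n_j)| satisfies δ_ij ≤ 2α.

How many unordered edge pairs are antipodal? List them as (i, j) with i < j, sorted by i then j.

count = 2; pairs: (1,3), (2,5)

α = atan 0.1 = 5.71°;  2α = 11.42°
n_0 = (-0.8276, +0.5613)
n_1 = (-0.9568, -0.2906)
n_2 = (-0.0066, -1.0000)
n_3 = (+0.9546, +0.2977)
n_4 = (+0.6915, +0.7224)
n_5 = (+0.1555, +0.9878)
  (0,1): δ = 128.96°  ·
  (0,2): δ = 56.23°  ·
  (0,3): δ = 51.47°  ·
  (0,4): δ = 80.40°  ·
  (0,5): δ = 115.20°  ·
  (1,2): δ = 107.28°  ·
  (1,3): δ = 0.43°  ✓
  (1,4): δ = 29.36°  ·
  (1,5): δ = 64.16°  ·
  (2,3): δ = 72.30°  ·
  (2,4): δ = 43.37°  ·
  (2,5): δ = 8.56°  ✓
  (3,4): δ = 151.07°  ·
  (3,5): δ = 116.27°  ·
  (4,5): δ = 145.20°  ·
antipodal pairs: 2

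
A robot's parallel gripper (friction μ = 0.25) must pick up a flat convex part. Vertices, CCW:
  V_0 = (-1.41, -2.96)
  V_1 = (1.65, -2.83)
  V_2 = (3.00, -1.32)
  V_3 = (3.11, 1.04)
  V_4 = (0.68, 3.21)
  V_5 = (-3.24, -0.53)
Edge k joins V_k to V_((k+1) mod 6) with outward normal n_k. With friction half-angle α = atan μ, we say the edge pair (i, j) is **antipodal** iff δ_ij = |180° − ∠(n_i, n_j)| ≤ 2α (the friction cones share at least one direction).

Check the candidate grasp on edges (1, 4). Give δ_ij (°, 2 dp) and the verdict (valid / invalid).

α = atan 0.25 = 14.04°;  2α = 28.07°
edge 1: e_1 = (+1.35, +1.51);  n_1 = (+0.7455, -0.6665)
edge 4: e_4 = (-3.92, -3.74);  n_4 = (-0.6903, +0.7235)
∠(n_1, n_4) = 175.45°
δ = |180° − 175.45°| = 4.55°
4.55° ≤ 2α = 28.07°  →  valid

δ = 4.55°, valid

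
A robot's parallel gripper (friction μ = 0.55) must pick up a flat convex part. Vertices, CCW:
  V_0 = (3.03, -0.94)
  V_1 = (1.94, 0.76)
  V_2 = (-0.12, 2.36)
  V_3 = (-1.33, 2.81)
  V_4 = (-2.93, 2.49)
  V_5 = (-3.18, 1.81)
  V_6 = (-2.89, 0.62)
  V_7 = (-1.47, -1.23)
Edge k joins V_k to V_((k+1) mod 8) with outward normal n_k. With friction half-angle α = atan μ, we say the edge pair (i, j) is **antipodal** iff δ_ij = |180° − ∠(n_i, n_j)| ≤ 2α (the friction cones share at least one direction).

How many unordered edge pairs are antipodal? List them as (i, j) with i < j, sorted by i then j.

α = atan 0.55 = 28.81°;  2α = 57.62°
n_0 = (+0.8418, +0.5398)
n_1 = (+0.6134, +0.7898)
n_2 = (+0.3486, +0.9373)
n_3 = (-0.1961, +0.9806)
n_4 = (-0.9386, +0.3451)
n_5 = (-0.9716, -0.2368)
n_6 = (-0.7933, -0.6089)
n_7 = (+0.0643, -0.9979)
  (0,1): δ = 160.50°  ·
  (0,2): δ = 143.07°  ·
  (0,3): δ = 111.36°  ·
  (0,4): δ = 52.85°  ✓
  (0,5): δ = 18.97°  ✓
  (0,6): δ = 4.84°  ✓
  (0,7): δ = 61.02°  ·
  (1,2): δ = 162.56°  ·
  (1,3): δ = 130.85°  ·
  (1,4): δ = 72.35°  ·
  (1,5): δ = 38.47°  ✓
  (1,6): δ = 14.65°  ✓
  (1,7): δ = 41.52°  ✓
  (2,3): δ = 148.29°  ·
  (2,4): δ = 89.79°  ·
  (2,5): δ = 55.90°  ✓
  (2,6): δ = 32.09°  ✓
  (2,7): δ = 24.09°  ✓
  (3,4): δ = 121.50°  ·
  (3,5): δ = 87.61°  ·
  (3,6): δ = 63.80°  ·
  (3,7): δ = 7.62°  ✓
  (4,5): δ = 146.12°  ·
  (4,6): δ = 122.31°  ·
  (4,7): δ = 66.13°  ·
  (5,6): δ = 156.19°  ·
  (5,7): δ = 100.01°  ·
  (6,7): δ = 123.82°  ·
antipodal pairs: 10

count = 10; pairs: (0,4), (0,5), (0,6), (1,5), (1,6), (1,7), (2,5), (2,6), (2,7), (3,7)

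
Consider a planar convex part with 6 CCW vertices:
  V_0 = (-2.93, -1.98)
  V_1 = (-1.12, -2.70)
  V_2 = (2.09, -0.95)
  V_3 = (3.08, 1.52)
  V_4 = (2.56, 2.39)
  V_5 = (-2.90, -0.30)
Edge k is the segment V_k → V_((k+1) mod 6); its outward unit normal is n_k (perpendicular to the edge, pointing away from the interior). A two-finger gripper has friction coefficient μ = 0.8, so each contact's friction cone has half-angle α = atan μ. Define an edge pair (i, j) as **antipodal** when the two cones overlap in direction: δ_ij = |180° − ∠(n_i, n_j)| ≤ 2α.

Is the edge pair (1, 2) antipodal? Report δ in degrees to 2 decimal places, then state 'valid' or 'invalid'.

δ = 140.44°, invalid

α = atan 0.8 = 38.66°;  2α = 77.32°
edge 1: e_1 = (+3.21, +1.75);  n_1 = (+0.4787, -0.8780)
edge 2: e_2 = (+0.99, +2.47);  n_2 = (+0.9282, -0.3720)
∠(n_1, n_2) = 39.56°
δ = |180° − 39.56°| = 140.44°
140.44° > 2α = 77.32°  →  invalid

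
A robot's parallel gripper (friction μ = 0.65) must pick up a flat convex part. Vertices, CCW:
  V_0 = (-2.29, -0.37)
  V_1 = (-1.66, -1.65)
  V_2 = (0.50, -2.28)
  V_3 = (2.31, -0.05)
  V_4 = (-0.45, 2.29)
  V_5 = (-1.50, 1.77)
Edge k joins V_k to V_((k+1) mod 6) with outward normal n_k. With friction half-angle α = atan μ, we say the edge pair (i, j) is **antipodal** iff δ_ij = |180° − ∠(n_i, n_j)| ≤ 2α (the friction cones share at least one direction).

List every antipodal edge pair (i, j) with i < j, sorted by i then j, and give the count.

count = 6; pairs: (0,2), (0,3), (1,3), (1,4), (2,4), (2,5)

α = atan 0.65 = 33.02°;  2α = 66.05°
n_0 = (-0.8972, -0.4416)
n_1 = (-0.2800, -0.9600)
n_2 = (+0.7764, -0.6302)
n_3 = (+0.6467, +0.7628)
n_4 = (-0.4438, +0.8961)
n_5 = (-0.9381, +0.3463)
  (0,1): δ = 132.47°  ·
  (0,2): δ = 65.27°  ✓
  (0,3): δ = 23.50°  ✓
  (0,4): δ = 90.14°  ·
  (0,5): δ = 133.53°  ·
  (1,2): δ = 112.80°  ·
  (1,3): δ = 24.03°  ✓
  (1,4): δ = 42.61°  ✓
  (1,5): δ = 86.00°  ·
  (2,3): δ = 91.23°  ·
  (2,4): δ = 24.59°  ✓
  (2,5): δ = 18.80°  ✓
  (3,4): δ = 113.36°  ·
  (3,5): δ = 69.97°  ·
  (4,5): δ = 136.61°  ·
antipodal pairs: 6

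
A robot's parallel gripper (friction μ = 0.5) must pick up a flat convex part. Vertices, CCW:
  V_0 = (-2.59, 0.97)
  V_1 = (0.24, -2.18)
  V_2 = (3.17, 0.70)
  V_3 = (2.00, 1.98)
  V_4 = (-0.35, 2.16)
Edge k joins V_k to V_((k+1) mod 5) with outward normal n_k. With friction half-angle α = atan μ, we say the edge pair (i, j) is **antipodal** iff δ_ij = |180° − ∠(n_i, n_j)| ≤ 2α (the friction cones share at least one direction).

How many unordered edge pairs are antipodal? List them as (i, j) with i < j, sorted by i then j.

α = atan 0.5 = 26.57°;  2α = 53.13°
n_0 = (-0.7439, -0.6683)
n_1 = (+0.7010, -0.7132)
n_2 = (+0.7381, +0.6747)
n_3 = (+0.0764, +0.9971)
n_4 = (-0.4692, +0.8831)
  (0,1): δ = 87.43°  ·
  (0,2): δ = 0.49°  ✓
  (0,3): δ = 43.68°  ✓
  (0,4): δ = 76.04°  ·
  (1,2): δ = 92.08°  ·
  (1,3): δ = 48.89°  ✓
  (1,4): δ = 16.53°  ✓
  (2,3): δ = 136.81°  ·
  (2,4): δ = 104.45°  ·
  (3,4): δ = 147.64°  ·
antipodal pairs: 4

count = 4; pairs: (0,2), (0,3), (1,3), (1,4)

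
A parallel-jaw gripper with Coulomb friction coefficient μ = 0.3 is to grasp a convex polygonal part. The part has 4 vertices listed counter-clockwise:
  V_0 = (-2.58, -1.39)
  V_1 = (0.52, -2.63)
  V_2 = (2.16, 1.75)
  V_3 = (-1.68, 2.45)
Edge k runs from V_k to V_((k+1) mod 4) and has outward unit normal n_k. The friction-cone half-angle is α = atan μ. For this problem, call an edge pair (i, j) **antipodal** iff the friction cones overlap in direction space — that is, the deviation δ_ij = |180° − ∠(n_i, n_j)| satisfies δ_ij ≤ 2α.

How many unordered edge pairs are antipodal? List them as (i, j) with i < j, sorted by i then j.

count = 2; pairs: (0,2), (1,3)

α = atan 0.3 = 16.70°;  2α = 33.40°
n_0 = (-0.3714, -0.9285)
n_1 = (+0.9365, -0.3507)
n_2 = (+0.1793, +0.9838)
n_3 = (-0.9736, +0.2282)
  (0,1): δ = 88.73°  ·
  (0,2): δ = 11.47°  ✓
  (0,3): δ = 98.61°  ·
  (1,2): δ = 79.80°  ·
  (1,3): δ = 7.34°  ✓
  (2,3): δ = 92.86°  ·
antipodal pairs: 2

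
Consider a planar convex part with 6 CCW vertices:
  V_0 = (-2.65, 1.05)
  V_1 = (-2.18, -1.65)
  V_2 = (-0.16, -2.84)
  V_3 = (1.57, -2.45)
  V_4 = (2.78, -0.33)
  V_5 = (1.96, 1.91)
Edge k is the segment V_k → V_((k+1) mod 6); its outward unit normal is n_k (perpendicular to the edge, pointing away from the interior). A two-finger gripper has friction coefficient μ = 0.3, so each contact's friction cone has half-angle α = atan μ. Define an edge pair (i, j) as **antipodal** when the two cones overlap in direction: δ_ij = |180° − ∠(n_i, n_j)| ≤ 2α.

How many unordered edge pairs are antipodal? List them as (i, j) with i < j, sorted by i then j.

α = atan 0.3 = 16.70°;  2α = 33.40°
n_0 = (-0.9852, -0.1715)
n_1 = (-0.5076, -0.8616)
n_2 = (+0.2199, -0.9755)
n_3 = (+0.8685, -0.4957)
n_4 = (+0.9391, +0.3438)
n_5 = (-0.1834, +0.9830)
  (0,1): δ = 130.38°  ·
  (0,2): δ = 87.17°  ·
  (0,3): δ = 39.59°  ·
  (0,4): δ = 10.23°  ✓
  (0,5): δ = 90.69°  ·
  (1,2): δ = 136.79°  ·
  (1,3): δ = 89.21°  ·
  (1,4): δ = 39.39°  ·
  (1,5): δ = 41.07°  ·
  (2,3): δ = 132.42°  ·
  (2,4): δ = 82.60°  ·
  (2,5): δ = 2.14°  ✓
  (3,4): δ = 130.18°  ·
  (3,5): δ = 49.72°  ·
  (4,5): δ = 99.54°  ·
antipodal pairs: 2

count = 2; pairs: (0,4), (2,5)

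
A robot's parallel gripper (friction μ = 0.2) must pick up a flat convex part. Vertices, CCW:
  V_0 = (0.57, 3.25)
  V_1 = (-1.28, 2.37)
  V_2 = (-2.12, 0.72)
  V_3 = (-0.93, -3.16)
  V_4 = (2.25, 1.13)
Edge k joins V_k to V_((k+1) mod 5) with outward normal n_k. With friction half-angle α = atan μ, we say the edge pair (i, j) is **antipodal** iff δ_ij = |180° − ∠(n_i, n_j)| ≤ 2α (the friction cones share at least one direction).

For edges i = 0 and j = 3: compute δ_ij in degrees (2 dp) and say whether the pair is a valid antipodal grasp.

δ = 28.01°, invalid

α = atan 0.2 = 11.31°;  2α = 22.62°
edge 0: e_0 = (-1.85, -0.88);  n_0 = (-0.4296, +0.9030)
edge 3: e_3 = (+3.18, +4.29);  n_3 = (+0.8034, -0.5955)
∠(n_0, n_3) = 151.99°
δ = |180° − 151.99°| = 28.01°
28.01° > 2α = 22.62°  →  invalid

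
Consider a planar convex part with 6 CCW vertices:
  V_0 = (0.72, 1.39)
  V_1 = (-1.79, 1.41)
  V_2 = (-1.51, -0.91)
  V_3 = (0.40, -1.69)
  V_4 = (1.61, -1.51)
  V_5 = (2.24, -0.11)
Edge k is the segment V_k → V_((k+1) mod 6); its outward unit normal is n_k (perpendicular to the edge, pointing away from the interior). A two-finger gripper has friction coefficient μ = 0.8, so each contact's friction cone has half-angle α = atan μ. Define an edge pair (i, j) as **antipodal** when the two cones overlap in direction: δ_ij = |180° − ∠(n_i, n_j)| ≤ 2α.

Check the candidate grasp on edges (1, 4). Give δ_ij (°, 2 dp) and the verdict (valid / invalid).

α = atan 0.8 = 38.66°;  2α = 77.32°
edge 1: e_1 = (+0.28, -2.32);  n_1 = (-0.9928, -0.1198)
edge 4: e_4 = (+0.63, +1.40);  n_4 = (+0.9119, -0.4104)
∠(n_1, n_4) = 148.89°
δ = |180° − 148.89°| = 31.11°
31.11° ≤ 2α = 77.32°  →  valid

δ = 31.11°, valid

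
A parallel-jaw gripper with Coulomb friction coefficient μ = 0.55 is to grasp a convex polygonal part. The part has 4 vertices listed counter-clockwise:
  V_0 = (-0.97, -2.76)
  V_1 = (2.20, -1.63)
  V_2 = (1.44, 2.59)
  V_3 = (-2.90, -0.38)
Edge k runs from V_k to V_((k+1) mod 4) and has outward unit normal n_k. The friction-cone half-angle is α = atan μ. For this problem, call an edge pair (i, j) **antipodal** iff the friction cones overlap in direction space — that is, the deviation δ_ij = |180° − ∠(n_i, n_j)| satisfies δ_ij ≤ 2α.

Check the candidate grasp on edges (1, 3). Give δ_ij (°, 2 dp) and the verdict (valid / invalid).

α = atan 0.55 = 28.81°;  2α = 57.62°
edge 1: e_1 = (-0.76, +4.22);  n_1 = (+0.9842, +0.1772)
edge 3: e_3 = (+1.93, -2.38);  n_3 = (-0.7767, -0.6299)
∠(n_1, n_3) = 151.17°
δ = |180° − 151.17°| = 28.83°
28.83° ≤ 2α = 57.62°  →  valid

δ = 28.83°, valid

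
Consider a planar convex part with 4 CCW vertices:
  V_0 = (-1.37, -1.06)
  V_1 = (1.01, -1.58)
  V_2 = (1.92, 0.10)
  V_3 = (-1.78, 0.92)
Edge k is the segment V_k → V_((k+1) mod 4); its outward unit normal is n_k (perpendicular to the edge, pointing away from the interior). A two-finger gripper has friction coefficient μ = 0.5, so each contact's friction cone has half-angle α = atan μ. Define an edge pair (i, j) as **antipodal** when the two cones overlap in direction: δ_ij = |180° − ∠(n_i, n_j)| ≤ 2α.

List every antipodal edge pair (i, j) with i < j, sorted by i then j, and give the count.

count = 2; pairs: (0,2), (1,3)

α = atan 0.5 = 26.57°;  2α = 53.13°
n_0 = (-0.2135, -0.9770)
n_1 = (+0.8793, -0.4763)
n_2 = (+0.2164, +0.9763)
n_3 = (-0.9792, -0.2028)
  (0,1): δ = 106.12°  ·
  (0,2): δ = 0.17°  ✓
  (0,3): δ = 114.02°  ·
  (1,2): δ = 74.05°  ·
  (1,3): δ = 40.14°  ✓
  (2,3): δ = 65.81°  ·
antipodal pairs: 2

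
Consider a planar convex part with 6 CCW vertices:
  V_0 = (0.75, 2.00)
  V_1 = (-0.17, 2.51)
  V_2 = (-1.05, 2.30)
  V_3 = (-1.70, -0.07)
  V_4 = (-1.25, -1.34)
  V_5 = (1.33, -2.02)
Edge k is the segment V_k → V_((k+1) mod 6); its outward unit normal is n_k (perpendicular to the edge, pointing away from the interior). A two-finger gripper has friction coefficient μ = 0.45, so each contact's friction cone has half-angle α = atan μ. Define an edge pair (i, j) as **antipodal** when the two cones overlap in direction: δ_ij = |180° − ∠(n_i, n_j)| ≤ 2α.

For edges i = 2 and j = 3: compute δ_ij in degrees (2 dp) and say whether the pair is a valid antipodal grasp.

δ = 145.15°, invalid

α = atan 0.45 = 24.23°;  2α = 48.46°
edge 2: e_2 = (-0.65, -2.37);  n_2 = (-0.9644, +0.2645)
edge 3: e_3 = (+0.45, -1.27);  n_3 = (-0.9426, -0.3340)
∠(n_2, n_3) = 34.85°
δ = |180° − 34.85°| = 145.15°
145.15° > 2α = 48.46°  →  invalid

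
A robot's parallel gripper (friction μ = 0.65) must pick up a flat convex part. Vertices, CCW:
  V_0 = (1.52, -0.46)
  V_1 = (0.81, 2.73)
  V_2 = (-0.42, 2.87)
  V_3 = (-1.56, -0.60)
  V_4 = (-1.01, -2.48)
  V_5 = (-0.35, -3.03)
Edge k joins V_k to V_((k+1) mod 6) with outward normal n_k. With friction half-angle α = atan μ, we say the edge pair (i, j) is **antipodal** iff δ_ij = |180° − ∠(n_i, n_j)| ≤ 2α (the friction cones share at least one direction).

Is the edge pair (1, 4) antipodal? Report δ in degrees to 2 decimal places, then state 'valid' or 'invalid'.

δ = 33.31°, valid

α = atan 0.65 = 33.02°;  2α = 66.05°
edge 1: e_1 = (-1.23, +0.14);  n_1 = (+0.1131, +0.9936)
edge 4: e_4 = (+0.66, -0.55);  n_4 = (-0.6402, -0.7682)
∠(n_1, n_4) = 146.69°
δ = |180° − 146.69°| = 33.31°
33.31° ≤ 2α = 66.05°  →  valid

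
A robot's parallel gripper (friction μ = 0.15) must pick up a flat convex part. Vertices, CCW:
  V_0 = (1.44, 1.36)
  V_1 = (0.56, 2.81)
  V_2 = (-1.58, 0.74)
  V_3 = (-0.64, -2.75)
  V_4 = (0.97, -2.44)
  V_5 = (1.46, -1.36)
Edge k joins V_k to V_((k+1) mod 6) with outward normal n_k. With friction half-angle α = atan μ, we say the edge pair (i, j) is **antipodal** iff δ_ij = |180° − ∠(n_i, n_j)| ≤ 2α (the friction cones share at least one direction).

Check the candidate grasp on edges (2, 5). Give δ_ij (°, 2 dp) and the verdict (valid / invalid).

α = atan 0.15 = 8.53°;  2α = 17.06°
edge 2: e_2 = (+0.94, -3.49);  n_2 = (-0.9656, -0.2601)
edge 5: e_5 = (-0.02, +2.72);  n_5 = (+1.0000, +0.0074)
∠(n_2, n_5) = 165.35°
δ = |180° − 165.35°| = 14.65°
14.65° ≤ 2α = 17.06°  →  valid

δ = 14.65°, valid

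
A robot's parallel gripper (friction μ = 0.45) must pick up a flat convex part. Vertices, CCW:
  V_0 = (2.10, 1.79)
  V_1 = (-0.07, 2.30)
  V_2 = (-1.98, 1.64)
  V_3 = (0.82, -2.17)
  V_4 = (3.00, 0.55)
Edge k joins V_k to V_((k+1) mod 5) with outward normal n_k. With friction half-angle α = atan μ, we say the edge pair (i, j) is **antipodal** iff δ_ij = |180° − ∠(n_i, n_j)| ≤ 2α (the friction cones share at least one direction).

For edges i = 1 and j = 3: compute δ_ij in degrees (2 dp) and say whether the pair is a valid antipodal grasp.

α = atan 0.45 = 24.23°;  2α = 48.46°
edge 1: e_1 = (-1.91, -0.66);  n_1 = (-0.3266, +0.9452)
edge 3: e_3 = (+2.18, +2.72);  n_3 = (+0.7803, -0.6254)
∠(n_1, n_3) = 147.77°
δ = |180° − 147.77°| = 32.23°
32.23° ≤ 2α = 48.46°  →  valid

δ = 32.23°, valid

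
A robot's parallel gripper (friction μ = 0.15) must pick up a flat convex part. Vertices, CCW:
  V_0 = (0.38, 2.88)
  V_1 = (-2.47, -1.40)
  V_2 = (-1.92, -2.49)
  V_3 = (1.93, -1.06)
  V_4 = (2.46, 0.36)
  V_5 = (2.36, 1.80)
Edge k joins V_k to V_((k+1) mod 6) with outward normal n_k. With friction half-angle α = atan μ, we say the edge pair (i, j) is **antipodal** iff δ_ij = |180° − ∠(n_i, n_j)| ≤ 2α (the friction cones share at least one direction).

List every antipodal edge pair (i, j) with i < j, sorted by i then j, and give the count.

count = 1; pairs: (0,3)

α = atan 0.15 = 8.53°;  2α = 17.06°
n_0 = (-0.8323, +0.5543)
n_1 = (-0.8928, -0.4505)
n_2 = (+0.3482, -0.9374)
n_3 = (+0.9369, -0.3497)
n_4 = (+0.9976, +0.0693)
n_5 = (+0.4789, +0.8779)
  (0,1): δ = 119.57°  ·
  (0,2): δ = 35.96°  ·
  (0,3): δ = 13.19°  ✓
  (0,4): δ = 37.63°  ·
  (0,5): δ = 95.05°  ·
  (1,2): δ = 96.40°  ·
  (1,3): δ = 47.24°  ·
  (1,4): δ = 22.80°  ·
  (1,5): δ = 34.61°  ·
  (2,3): δ = 130.84°  ·
  (2,4): δ = 106.40°  ·
  (2,5): δ = 48.99°  ·
  (3,4): δ = 155.56°  ·
  (3,5): δ = 98.14°  ·
  (4,5): δ = 122.58°  ·
antipodal pairs: 1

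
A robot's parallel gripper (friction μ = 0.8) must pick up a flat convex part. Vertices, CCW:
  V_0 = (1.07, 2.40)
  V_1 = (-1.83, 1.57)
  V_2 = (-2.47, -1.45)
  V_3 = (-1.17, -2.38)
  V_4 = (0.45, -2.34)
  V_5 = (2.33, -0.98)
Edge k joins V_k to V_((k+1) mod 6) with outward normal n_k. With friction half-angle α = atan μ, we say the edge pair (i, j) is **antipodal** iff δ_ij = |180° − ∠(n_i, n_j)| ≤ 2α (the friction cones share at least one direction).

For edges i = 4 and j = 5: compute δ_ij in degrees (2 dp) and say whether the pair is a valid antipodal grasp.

δ = 105.44°, invalid

α = atan 0.8 = 38.66°;  2α = 77.32°
edge 4: e_4 = (+1.88, +1.36);  n_4 = (+0.5861, -0.8102)
edge 5: e_5 = (-1.26, +3.38);  n_5 = (+0.9370, +0.3493)
∠(n_4, n_5) = 74.56°
δ = |180° − 74.56°| = 105.44°
105.44° > 2α = 77.32°  →  invalid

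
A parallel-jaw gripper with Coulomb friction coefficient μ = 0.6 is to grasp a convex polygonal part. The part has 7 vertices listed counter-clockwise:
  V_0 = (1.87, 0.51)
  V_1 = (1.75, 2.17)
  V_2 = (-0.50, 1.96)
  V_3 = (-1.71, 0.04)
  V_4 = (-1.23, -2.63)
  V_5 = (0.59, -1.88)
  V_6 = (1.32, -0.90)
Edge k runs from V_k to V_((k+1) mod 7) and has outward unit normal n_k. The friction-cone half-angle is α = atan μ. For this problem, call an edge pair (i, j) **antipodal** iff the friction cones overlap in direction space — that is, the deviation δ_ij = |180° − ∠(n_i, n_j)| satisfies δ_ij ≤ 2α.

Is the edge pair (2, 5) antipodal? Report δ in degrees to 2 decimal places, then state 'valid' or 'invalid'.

α = atan 0.6 = 30.96°;  2α = 61.93°
edge 2: e_2 = (-1.21, -1.92);  n_2 = (-0.8460, +0.5332)
edge 5: e_5 = (+0.73, +0.98);  n_5 = (+0.8020, -0.5974)
∠(n_2, n_5) = 175.54°
δ = |180° − 175.54°| = 4.46°
4.46° ≤ 2α = 61.93°  →  valid

δ = 4.46°, valid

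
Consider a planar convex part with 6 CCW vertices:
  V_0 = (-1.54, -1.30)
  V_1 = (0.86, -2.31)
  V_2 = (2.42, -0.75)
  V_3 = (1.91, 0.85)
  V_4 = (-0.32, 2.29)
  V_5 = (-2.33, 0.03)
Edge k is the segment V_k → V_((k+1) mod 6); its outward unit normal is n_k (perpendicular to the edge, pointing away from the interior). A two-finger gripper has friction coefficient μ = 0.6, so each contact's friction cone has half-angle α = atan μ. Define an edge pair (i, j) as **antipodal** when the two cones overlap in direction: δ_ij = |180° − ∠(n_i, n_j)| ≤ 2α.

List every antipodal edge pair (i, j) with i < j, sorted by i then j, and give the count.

α = atan 0.6 = 30.96°;  2α = 61.93°
n_0 = (-0.3879, -0.9217)
n_1 = (+0.7071, -0.7071)
n_2 = (+0.9528, +0.3037)
n_3 = (+0.5425, +0.8401)
n_4 = (-0.7472, +0.6646)
n_5 = (-0.8598, -0.5107)
  (0,1): δ = 112.18°  ·
  (0,2): δ = 49.50°  ✓
  (0,3): δ = 10.03°  ✓
  (0,4): δ = 71.17°  ·
  (0,5): δ = 143.53°  ·
  (1,2): δ = 117.32°  ·
  (1,3): δ = 77.85°  ·
  (1,4): δ = 3.35°  ✓
  (1,5): δ = 75.71°  ·
  (2,3): δ = 140.53°  ·
  (2,4): δ = 59.33°  ✓
  (2,5): δ = 13.03°  ✓
  (3,4): δ = 98.80°  ·
  (3,5): δ = 26.44°  ✓
  (4,5): δ = 107.64°  ·
antipodal pairs: 6

count = 6; pairs: (0,2), (0,3), (1,4), (2,4), (2,5), (3,5)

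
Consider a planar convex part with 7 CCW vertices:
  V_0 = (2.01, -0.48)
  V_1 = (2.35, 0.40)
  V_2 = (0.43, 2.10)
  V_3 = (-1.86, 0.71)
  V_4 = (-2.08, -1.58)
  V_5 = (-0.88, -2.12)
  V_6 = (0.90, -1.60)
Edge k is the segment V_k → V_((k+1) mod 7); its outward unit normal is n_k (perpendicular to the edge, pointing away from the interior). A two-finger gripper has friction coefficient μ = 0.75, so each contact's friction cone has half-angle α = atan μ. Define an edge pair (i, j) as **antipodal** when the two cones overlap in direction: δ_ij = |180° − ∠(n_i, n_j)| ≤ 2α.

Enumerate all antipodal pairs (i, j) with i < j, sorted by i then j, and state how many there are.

α = atan 0.75 = 36.87°;  2α = 73.74°
n_0 = (+0.9328, -0.3604)
n_1 = (+0.6629, +0.7487)
n_2 = (-0.5189, +0.8548)
n_3 = (-0.9954, +0.0956)
n_4 = (-0.4104, -0.9119)
n_5 = (+0.2804, -0.9599)
n_6 = (+0.7103, -0.7039)
  (0,1): δ = 110.40°  ·
  (0,2): δ = 37.62°  ✓
  (0,3): δ = 15.64°  ✓
  (0,4): δ = 86.90°  ·
  (0,5): δ = 127.41°  ·
  (0,6): δ = 156.38°  ·
  (1,2): δ = 107.22°  ·
  (1,3): δ = 53.97°  ✓
  (1,4): δ = 17.29°  ✓
  (1,5): δ = 57.81°  ✓
  (1,6): δ = 86.78°  ·
  (2,3): δ = 126.74°  ·
  (2,4): δ = 55.48°  ✓
  (2,5): δ = 14.97°  ✓
  (2,6): δ = 14.00°  ✓
  (3,4): δ = 108.74°  ·
  (3,5): δ = 68.23°  ✓
  (3,6): δ = 39.26°  ✓
  (4,5): δ = 139.49°  ·
  (4,6): δ = 110.52°  ·
  (5,6): δ = 151.03°  ·
antipodal pairs: 10

count = 10; pairs: (0,2), (0,3), (1,3), (1,4), (1,5), (2,4), (2,5), (2,6), (3,5), (3,6)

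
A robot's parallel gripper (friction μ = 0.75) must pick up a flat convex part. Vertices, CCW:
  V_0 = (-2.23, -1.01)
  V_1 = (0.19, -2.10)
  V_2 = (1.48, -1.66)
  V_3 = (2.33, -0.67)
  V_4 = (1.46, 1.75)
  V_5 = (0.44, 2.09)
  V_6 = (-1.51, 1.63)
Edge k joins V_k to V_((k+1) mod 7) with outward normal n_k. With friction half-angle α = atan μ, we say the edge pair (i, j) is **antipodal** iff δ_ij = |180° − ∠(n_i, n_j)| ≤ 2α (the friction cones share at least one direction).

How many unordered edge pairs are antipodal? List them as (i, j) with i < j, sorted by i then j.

α = atan 0.75 = 36.87°;  2α = 73.74°
n_0 = (-0.4107, -0.9118)
n_1 = (+0.3228, -0.9465)
n_2 = (+0.7587, -0.6514)
n_3 = (+0.9410, +0.3383)
n_4 = (+0.3162, +0.9487)
n_5 = (-0.2296, +0.9733)
n_6 = (-0.9648, +0.2631)
  (0,1): δ = 136.92°  ·
  (0,2): δ = 106.40°  ·
  (0,3): δ = 45.98°  ✓
  (0,4): δ = 5.81°  ✓
  (0,5): δ = 37.52°  ✓
  (0,6): δ = 98.99°  ·
  (1,2): δ = 149.48°  ·
  (1,3): δ = 89.06°  ·
  (1,4): δ = 37.27°  ✓
  (1,5): δ = 5.56°  ✓
  (1,6): δ = 55.91°  ✓
  (2,3): δ = 119.58°  ·
  (2,4): δ = 67.79°  ✓
  (2,5): δ = 36.08°  ✓
  (2,6): δ = 25.39°  ✓
  (3,4): δ = 128.21°  ·
  (3,5): δ = 96.50°  ·
  (3,6): δ = 35.03°  ✓
  (4,5): δ = 148.29°  ·
  (4,6): δ = 86.82°  ·
  (5,6): δ = 118.53°  ·
antipodal pairs: 10

count = 10; pairs: (0,3), (0,4), (0,5), (1,4), (1,5), (1,6), (2,4), (2,5), (2,6), (3,6)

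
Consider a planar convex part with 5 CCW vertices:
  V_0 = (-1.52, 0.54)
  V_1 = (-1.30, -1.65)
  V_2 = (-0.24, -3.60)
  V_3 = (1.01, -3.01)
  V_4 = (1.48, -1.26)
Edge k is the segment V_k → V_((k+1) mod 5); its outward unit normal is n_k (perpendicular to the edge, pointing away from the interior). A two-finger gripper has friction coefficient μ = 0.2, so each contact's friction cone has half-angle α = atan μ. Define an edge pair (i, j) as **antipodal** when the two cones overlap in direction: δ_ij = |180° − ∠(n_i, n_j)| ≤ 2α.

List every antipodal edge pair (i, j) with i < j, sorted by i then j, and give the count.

count = 1; pairs: (0,3)

α = atan 0.2 = 11.31°;  2α = 22.62°
n_0 = (-0.9950, -0.1000)
n_1 = (-0.8786, -0.4776)
n_2 = (+0.4268, -0.9043)
n_3 = (+0.9658, -0.2594)
n_4 = (+0.5145, +0.8575)
  (0,1): δ = 157.21°  ·
  (0,2): δ = 70.47°  ·
  (0,3): δ = 20.77°  ✓
  (0,4): δ = 53.30°  ·
  (1,2): δ = 93.26°  ·
  (1,3): δ = 43.56°  ·
  (1,4): δ = 30.51°  ·
  (2,3): δ = 130.30°  ·
  (2,4): δ = 56.23°  ·
  (3,4): δ = 105.93°  ·
antipodal pairs: 1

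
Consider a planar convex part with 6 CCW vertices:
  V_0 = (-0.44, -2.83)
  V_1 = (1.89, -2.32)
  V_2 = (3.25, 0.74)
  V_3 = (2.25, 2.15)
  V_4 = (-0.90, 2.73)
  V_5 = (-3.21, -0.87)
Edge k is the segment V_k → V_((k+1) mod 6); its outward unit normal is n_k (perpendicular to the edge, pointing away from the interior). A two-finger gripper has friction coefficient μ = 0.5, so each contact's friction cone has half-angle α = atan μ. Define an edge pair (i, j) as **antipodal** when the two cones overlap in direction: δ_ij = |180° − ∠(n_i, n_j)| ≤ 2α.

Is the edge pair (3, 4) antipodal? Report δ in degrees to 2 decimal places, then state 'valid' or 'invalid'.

α = atan 0.5 = 26.57°;  2α = 53.13°
edge 3: e_3 = (-3.15, +0.58);  n_3 = (+0.1811, +0.9835)
edge 4: e_4 = (-2.31, -3.60);  n_4 = (-0.8416, +0.5400)
∠(n_3, n_4) = 67.75°
δ = |180° − 67.75°| = 112.25°
112.25° > 2α = 53.13°  →  invalid

δ = 112.25°, invalid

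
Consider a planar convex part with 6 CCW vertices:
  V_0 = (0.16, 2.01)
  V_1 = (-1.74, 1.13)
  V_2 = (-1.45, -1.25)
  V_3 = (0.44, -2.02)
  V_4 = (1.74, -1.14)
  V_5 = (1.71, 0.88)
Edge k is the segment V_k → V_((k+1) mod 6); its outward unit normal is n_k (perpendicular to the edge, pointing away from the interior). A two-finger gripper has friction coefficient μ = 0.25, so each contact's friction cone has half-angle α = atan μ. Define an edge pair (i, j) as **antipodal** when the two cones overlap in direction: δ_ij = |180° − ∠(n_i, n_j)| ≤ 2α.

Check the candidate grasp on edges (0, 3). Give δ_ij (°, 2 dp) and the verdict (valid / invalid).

δ = 9.24°, valid

α = atan 0.25 = 14.04°;  2α = 28.07°
edge 0: e_0 = (-1.90, -0.88);  n_0 = (-0.4203, +0.9074)
edge 3: e_3 = (+1.30, +0.88);  n_3 = (+0.5606, -0.8281)
∠(n_0, n_3) = 170.76°
δ = |180° − 170.76°| = 9.24°
9.24° ≤ 2α = 28.07°  →  valid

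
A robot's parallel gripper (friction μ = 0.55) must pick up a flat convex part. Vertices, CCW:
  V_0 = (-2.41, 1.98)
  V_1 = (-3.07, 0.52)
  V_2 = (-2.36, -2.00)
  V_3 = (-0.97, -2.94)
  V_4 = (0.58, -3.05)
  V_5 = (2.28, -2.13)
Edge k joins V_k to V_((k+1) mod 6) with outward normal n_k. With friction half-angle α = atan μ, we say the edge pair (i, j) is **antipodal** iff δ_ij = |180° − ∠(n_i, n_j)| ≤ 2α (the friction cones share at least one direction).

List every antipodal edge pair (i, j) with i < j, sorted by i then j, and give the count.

α = atan 0.55 = 28.81°;  2α = 57.62°
n_0 = (-0.9112, +0.4119)
n_1 = (-0.9625, -0.2712)
n_2 = (-0.5602, -0.8284)
n_3 = (-0.0708, -0.9975)
n_4 = (+0.4759, -0.8795)
n_5 = (+0.6591, +0.7521)
  (0,1): δ = 139.94°  ·
  (0,2): δ = 99.74°  ·
  (0,3): δ = 69.73°  ·
  (0,4): δ = 37.25°  ✓
  (0,5): δ = 73.10°  ·
  (1,2): δ = 139.80°  ·
  (1,3): δ = 109.79°  ·
  (1,4): δ = 77.31°  ·
  (1,5): δ = 33.04°  ✓
  (2,3): δ = 149.99°  ·
  (2,4): δ = 117.51°  ·
  (2,5): δ = 7.16°  ✓
  (3,4): δ = 147.52°  ·
  (3,5): δ = 37.17°  ✓
  (4,5): δ = 69.65°  ·
antipodal pairs: 4

count = 4; pairs: (0,4), (1,5), (2,5), (3,5)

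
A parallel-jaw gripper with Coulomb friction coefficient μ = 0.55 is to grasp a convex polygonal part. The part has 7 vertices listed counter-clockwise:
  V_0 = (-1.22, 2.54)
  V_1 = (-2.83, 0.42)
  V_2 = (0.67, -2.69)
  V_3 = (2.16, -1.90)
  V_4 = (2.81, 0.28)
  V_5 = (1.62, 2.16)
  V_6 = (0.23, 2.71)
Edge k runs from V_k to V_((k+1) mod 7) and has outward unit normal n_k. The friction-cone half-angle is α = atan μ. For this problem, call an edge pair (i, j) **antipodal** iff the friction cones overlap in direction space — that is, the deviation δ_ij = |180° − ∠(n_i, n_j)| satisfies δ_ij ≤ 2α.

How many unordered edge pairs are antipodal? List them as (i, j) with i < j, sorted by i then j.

α = atan 0.55 = 28.81°;  2α = 57.62°
n_0 = (-0.7964, +0.6048)
n_1 = (-0.6642, -0.7475)
n_2 = (+0.4684, -0.8835)
n_3 = (+0.9583, -0.2857)
n_4 = (+0.8450, +0.5348)
n_5 = (+0.3679, +0.9299)
n_6 = (-0.1164, +0.9932)
  (0,1): δ = 94.41°  ·
  (0,2): δ = 24.85°  ✓
  (0,3): δ = 20.61°  ✓
  (0,4): δ = 69.55°  ·
  (0,5): δ = 105.63°  ·
  (0,6): δ = 133.90°  ·
  (1,2): δ = 110.44°  ·
  (1,3): δ = 64.98°  ·
  (1,4): δ = 16.04°  ✓
  (1,5): δ = 20.04°  ✓
  (1,6): δ = 48.31°  ✓
  (2,3): δ = 134.54°  ·
  (2,4): δ = 85.60°  ·
  (2,5): δ = 49.52°  ✓
  (2,6): δ = 21.25°  ✓
  (3,4): δ = 131.06°  ·
  (3,5): δ = 94.99°  ·
  (3,6): δ = 66.71°  ·
  (4,5): δ = 143.92°  ·
  (4,6): δ = 115.65°  ·
  (5,6): δ = 151.73°  ·
antipodal pairs: 7

count = 7; pairs: (0,2), (0,3), (1,4), (1,5), (1,6), (2,5), (2,6)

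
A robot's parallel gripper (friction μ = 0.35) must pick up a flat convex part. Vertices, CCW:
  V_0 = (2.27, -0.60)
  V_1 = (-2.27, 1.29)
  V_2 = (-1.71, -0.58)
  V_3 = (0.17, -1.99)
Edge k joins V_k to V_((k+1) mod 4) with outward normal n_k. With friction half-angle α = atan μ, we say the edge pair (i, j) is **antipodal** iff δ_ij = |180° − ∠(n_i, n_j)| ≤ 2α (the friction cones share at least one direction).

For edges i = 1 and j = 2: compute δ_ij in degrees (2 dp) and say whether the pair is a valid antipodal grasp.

α = atan 0.35 = 19.29°;  2α = 38.58°
edge 1: e_1 = (+0.56, -1.87);  n_1 = (-0.9580, -0.2869)
edge 2: e_2 = (+1.88, -1.41);  n_2 = (-0.6000, -0.8000)
∠(n_1, n_2) = 36.46°
δ = |180° − 36.46°| = 143.54°
143.54° > 2α = 38.58°  →  invalid

δ = 143.54°, invalid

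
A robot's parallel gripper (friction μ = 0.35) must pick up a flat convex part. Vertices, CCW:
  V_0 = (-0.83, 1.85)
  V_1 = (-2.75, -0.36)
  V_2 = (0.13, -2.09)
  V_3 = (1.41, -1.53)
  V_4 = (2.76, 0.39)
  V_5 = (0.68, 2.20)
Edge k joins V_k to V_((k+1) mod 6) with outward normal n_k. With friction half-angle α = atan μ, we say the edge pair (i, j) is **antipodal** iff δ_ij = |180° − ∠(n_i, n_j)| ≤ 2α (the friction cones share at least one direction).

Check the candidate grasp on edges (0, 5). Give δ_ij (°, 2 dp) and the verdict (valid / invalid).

α = atan 0.35 = 19.29°;  2α = 38.58°
edge 0: e_0 = (-1.92, -2.21);  n_0 = (-0.7549, +0.6558)
edge 5: e_5 = (-1.51, -0.35);  n_5 = (-0.2258, +0.9742)
∠(n_0, n_5) = 35.97°
δ = |180° − 35.97°| = 144.03°
144.03° > 2α = 38.58°  →  invalid

δ = 144.03°, invalid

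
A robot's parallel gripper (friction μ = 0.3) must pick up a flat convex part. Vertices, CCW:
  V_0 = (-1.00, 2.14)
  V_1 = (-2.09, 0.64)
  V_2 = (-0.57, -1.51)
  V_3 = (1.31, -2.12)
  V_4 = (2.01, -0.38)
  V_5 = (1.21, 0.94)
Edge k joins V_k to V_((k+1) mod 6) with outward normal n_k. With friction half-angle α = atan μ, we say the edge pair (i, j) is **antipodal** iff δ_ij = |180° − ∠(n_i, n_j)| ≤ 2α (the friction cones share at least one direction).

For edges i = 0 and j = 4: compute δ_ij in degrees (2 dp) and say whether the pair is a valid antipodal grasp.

α = atan 0.3 = 16.70°;  2α = 33.40°
edge 0: e_0 = (-1.09, -1.50);  n_0 = (-0.8090, +0.5879)
edge 4: e_4 = (-0.80, +1.32);  n_4 = (+0.8552, +0.5183)
∠(n_0, n_4) = 112.78°
δ = |180° − 112.78°| = 67.22°
67.22° > 2α = 33.40°  →  invalid

δ = 67.22°, invalid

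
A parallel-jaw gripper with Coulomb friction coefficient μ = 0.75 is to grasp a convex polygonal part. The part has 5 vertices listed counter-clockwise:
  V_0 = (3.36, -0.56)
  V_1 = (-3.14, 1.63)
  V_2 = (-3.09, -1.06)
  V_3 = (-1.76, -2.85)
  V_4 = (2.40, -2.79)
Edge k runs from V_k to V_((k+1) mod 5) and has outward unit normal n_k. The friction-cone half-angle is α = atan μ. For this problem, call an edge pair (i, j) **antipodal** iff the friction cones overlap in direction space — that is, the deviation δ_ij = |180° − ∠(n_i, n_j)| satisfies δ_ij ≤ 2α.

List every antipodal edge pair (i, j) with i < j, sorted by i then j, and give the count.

count = 5; pairs: (0,1), (0,2), (0,3), (1,4), (2,4)

α = atan 0.75 = 36.87°;  2α = 73.74°
n_0 = (+0.3193, +0.9477)
n_1 = (-0.9998, -0.0186)
n_2 = (-0.8027, -0.5964)
n_3 = (+0.0144, -0.9999)
n_4 = (+0.9185, -0.3954)
  (0,1): δ = 70.32°  ✓
  (0,2): δ = 34.77°  ✓
  (0,3): δ = 19.45°  ✓
  (0,4): δ = 85.33°  ·
  (1,2): δ = 144.45°  ·
  (1,3): δ = 90.24°  ·
  (1,4): δ = 24.36°  ✓
  (2,3): δ = 125.79°  ·
  (2,4): δ = 59.90°  ✓
  (3,4): δ = 114.12°  ·
antipodal pairs: 5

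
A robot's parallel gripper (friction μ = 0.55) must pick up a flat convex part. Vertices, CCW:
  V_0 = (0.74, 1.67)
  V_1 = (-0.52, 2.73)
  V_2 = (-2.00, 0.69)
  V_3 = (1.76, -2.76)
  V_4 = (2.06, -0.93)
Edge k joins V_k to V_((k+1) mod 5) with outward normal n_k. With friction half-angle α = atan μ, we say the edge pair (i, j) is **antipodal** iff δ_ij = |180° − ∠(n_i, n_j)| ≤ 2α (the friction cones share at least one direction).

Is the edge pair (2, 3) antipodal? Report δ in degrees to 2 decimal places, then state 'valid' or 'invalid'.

α = atan 0.55 = 28.81°;  2α = 57.62°
edge 2: e_2 = (+3.76, -3.45);  n_2 = (-0.6761, -0.7368)
edge 3: e_3 = (+0.30, +1.83);  n_3 = (+0.9868, -0.1618)
∠(n_2, n_3) = 123.23°
δ = |180° − 123.23°| = 56.77°
56.77° ≤ 2α = 57.62°  →  valid

δ = 56.77°, valid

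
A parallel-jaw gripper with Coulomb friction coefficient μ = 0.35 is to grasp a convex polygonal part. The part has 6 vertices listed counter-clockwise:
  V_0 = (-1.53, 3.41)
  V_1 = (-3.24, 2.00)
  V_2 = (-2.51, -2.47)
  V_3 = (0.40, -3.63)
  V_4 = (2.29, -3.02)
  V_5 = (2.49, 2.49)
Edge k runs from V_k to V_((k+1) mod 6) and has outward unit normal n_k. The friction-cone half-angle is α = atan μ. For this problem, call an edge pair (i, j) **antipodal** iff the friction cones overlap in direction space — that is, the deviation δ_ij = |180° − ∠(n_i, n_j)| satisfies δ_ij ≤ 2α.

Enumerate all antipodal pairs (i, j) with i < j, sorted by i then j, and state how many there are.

α = atan 0.35 = 19.29°;  2α = 38.58°
n_0 = (-0.6362, +0.7715)
n_1 = (-0.9869, -0.1612)
n_2 = (-0.3703, -0.9289)
n_3 = (+0.3071, -0.9517)
n_4 = (+0.9993, -0.0363)
n_5 = (+0.2231, +0.9748)
  (0,1): δ = 120.23°  ·
  (0,2): δ = 61.24°  ·
  (0,3): δ = 21.62°  ✓
  (0,4): δ = 48.41°  ·
  (0,5): δ = 127.60°  ·
  (1,2): δ = 121.01°  ·
  (1,3): δ = 81.39°  ·
  (1,4): δ = 11.35°  ✓
  (1,5): δ = 67.83°  ·
  (2,3): δ = 140.38°  ·
  (2,4): δ = 70.35°  ·
  (2,5): δ = 8.84°  ✓
  (3,4): δ = 109.97°  ·
  (3,5): δ = 30.78°  ✓
  (4,5): δ = 100.81°  ·
antipodal pairs: 4

count = 4; pairs: (0,3), (1,4), (2,5), (3,5)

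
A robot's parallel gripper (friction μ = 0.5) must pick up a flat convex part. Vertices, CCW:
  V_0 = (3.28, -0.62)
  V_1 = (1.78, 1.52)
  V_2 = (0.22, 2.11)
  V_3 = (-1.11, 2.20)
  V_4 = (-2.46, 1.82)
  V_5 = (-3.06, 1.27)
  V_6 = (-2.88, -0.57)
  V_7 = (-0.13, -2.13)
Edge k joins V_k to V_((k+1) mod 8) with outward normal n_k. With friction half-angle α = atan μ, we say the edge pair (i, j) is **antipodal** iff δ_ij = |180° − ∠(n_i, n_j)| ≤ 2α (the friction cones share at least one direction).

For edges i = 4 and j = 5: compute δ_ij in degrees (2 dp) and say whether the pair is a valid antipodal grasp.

δ = 126.92°, invalid

α = atan 0.5 = 26.57°;  2α = 53.13°
edge 4: e_4 = (-0.60, -0.55);  n_4 = (-0.6757, +0.7372)
edge 5: e_5 = (+0.18, -1.84);  n_5 = (-0.9952, -0.0974)
∠(n_4, n_5) = 53.08°
δ = |180° − 53.08°| = 126.92°
126.92° > 2α = 53.13°  →  invalid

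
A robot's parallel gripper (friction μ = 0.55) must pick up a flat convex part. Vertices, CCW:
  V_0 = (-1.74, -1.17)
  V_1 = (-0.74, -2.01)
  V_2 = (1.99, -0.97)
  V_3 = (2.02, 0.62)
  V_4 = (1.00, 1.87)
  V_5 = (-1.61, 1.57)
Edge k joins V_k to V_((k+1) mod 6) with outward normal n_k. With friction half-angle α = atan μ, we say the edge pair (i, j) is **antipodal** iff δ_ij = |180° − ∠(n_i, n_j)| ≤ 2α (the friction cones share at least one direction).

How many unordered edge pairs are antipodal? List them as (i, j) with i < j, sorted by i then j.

α = atan 0.55 = 28.81°;  2α = 57.62°
n_0 = (-0.6432, -0.7657)
n_1 = (+0.3560, -0.9345)
n_2 = (+0.9998, -0.0189)
n_3 = (+0.7748, +0.6322)
n_4 = (-0.1142, +0.9935)
n_5 = (-0.9989, +0.0474)
  (0,1): δ = 119.12°  ·
  (0,2): δ = 51.05°  ✓
  (0,3): δ = 10.76°  ✓
  (0,4): δ = 46.59°  ✓
  (0,5): δ = 127.31°  ·
  (1,2): δ = 111.94°  ·
  (1,3): δ = 71.64°  ·
  (1,4): δ = 14.30°  ✓
  (1,5): δ = 66.43°  ·
  (2,3): δ = 139.70°  ·
  (2,4): δ = 82.36°  ·
  (2,5): δ = 1.64°  ✓
  (3,4): δ = 122.66°  ·
  (3,5): δ = 41.93°  ✓
  (4,5): δ = 99.27°  ·
antipodal pairs: 6

count = 6; pairs: (0,2), (0,3), (0,4), (1,4), (2,5), (3,5)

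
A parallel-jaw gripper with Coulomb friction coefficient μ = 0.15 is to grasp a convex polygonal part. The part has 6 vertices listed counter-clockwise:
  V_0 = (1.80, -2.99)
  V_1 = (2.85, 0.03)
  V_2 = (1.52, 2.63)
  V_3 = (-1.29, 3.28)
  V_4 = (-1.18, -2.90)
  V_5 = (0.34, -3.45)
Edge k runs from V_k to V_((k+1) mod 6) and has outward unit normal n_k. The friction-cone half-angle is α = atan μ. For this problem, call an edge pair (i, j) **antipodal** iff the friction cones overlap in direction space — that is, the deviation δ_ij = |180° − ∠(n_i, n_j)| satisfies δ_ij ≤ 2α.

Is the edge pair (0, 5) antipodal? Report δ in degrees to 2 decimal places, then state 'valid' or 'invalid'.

α = atan 0.15 = 8.53°;  2α = 17.06°
edge 0: e_0 = (+1.05, +3.02);  n_0 = (+0.9445, -0.3284)
edge 5: e_5 = (+1.46, +0.46);  n_5 = (+0.3005, -0.9538)
∠(n_0, n_5) = 53.34°
δ = |180° − 53.34°| = 126.66°
126.66° > 2α = 17.06°  →  invalid

δ = 126.66°, invalid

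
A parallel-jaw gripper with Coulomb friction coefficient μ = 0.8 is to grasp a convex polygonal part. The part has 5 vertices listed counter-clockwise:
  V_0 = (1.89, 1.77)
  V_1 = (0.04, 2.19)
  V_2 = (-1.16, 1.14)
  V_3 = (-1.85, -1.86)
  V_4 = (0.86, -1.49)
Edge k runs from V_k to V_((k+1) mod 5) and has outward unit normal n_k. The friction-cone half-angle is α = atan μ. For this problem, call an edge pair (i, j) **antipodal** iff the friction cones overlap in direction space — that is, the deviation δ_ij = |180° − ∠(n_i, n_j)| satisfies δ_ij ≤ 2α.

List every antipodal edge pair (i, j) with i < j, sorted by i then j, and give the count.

count = 5; pairs: (0,3), (1,3), (1,4), (2,3), (2,4)

α = atan 0.8 = 38.66°;  2α = 77.32°
n_0 = (+0.2214, +0.9752)
n_1 = (-0.6585, +0.7526)
n_2 = (-0.9746, +0.2241)
n_3 = (+0.1353, -0.9908)
n_4 = (+0.9535, -0.3013)
  (0,1): δ = 126.02°  ·
  (0,2): δ = 90.16°  ·
  (0,3): δ = 20.57°  ✓
  (0,4): δ = 85.26°  ·
  (1,2): δ = 144.14°  ·
  (1,3): δ = 33.41°  ✓
  (1,4): δ = 31.28°  ✓
  (2,3): δ = 69.27°  ✓
  (2,4): δ = 4.58°  ✓
  (3,4): δ = 115.31°  ·
antipodal pairs: 5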